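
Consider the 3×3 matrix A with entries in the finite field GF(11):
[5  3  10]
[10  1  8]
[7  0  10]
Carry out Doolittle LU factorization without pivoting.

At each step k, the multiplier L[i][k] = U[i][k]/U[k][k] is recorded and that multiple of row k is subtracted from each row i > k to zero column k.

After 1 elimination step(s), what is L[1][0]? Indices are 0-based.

[col 0] pivot 5
  R1 -= 2*R0 → (0, 6, 10)  (L[1][0] := 2)
  R2 -= 8*R0 → (0, 9, 7)  (L[2][0] := 8)

L[1][0] = 2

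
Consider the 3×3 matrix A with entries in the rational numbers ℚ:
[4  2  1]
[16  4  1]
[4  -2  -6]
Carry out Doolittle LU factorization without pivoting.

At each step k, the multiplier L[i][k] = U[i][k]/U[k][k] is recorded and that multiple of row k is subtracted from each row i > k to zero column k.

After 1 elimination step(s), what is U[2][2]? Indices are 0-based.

U[2][2] = -7

[col 0] pivot 4
  R1 -= 4*R0 → (0, -4, -3)  (L[1][0] := 4)
  R2 -= 1*R0 → (0, -4, -7)  (L[2][0] := 1)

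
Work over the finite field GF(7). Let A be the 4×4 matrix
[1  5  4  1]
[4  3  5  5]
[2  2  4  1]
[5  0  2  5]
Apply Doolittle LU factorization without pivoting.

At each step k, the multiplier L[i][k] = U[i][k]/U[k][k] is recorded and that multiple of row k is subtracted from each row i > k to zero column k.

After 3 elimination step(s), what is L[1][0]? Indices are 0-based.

L[1][0] = 4

[col 0] pivot 1
  R1 -= 4*R0 → (0, 4, 3, 1)  (L[1][0] := 4)
  R2 -= 2*R0 → (0, 6, 3, 6)  (L[2][0] := 2)
  R3 -= 5*R0 → (0, 3, 3, 0)  (L[3][0] := 5)
[col 1] pivot 4
  R2 -= 5*R1 → (0, 0, 2, 1)  (L[2][1] := 5)
  R3 -= 6*R1 → (0, 0, 6, 1)  (L[3][1] := 6)
[col 2] pivot 2
  R3 -= 3*R2 → (0, 0, 0, 5)  (L[3][2] := 3)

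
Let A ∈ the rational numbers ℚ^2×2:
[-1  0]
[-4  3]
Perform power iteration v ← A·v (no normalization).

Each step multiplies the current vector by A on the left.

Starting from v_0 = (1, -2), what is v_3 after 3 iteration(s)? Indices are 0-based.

v_0 = (1, -2).
v_1 = A·v_0 = (-1, -10).
v_2 = A·v_1 = (1, -26).
v_3 = A·v_2 = (-1, -82).

v_3 = (-1, -82)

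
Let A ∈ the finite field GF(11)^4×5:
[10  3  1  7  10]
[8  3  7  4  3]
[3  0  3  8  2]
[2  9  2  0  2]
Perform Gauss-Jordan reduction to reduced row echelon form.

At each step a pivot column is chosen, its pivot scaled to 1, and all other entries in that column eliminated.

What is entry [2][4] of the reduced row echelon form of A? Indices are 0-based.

M[2][4] = 0

pivot(0,0)=10: scale R0 → (1, 8, 10, 4, 1)
  clear (1,0): R1 −= (8)R0 → (0, 5, 4, 5, 6)
  clear (2,0): R2 −= (3)R0 → (0, 9, 6, 7, 10)
  clear (3,0): R3 −= (2)R0 → (0, 4, 4, 3, 0)
pivot(1,1)=5: scale R1 → (0, 1, 3, 1, 10)
  clear (0,1): R0 −= (8)R1 → (1, 0, 8, 7, 9)
  clear (2,1): R2 −= (9)R1 → (0, 0, 1, 9, 8)
  clear (3,1): R3 −= (4)R1 → (0, 0, 3, 10, 4)
pivot(2,2)=1: scale R2 → (0, 0, 1, 9, 8)
  clear (0,2): R0 −= (8)R2 → (1, 0, 0, 1, 0)
  clear (1,2): R1 −= (3)R2 → (0, 1, 0, 7, 8)
  clear (3,2): R3 −= (3)R2 → (0, 0, 0, 5, 2)
pivot(3,3)=5: scale R3 → (0, 0, 0, 1, 7)
  clear (0,3): R0 −= (1)R3 → (1, 0, 0, 0, 4)
  clear (1,3): R1 −= (7)R3 → (0, 1, 0, 0, 3)
  clear (2,3): R2 −= (9)R3 → (0, 0, 1, 0, 0)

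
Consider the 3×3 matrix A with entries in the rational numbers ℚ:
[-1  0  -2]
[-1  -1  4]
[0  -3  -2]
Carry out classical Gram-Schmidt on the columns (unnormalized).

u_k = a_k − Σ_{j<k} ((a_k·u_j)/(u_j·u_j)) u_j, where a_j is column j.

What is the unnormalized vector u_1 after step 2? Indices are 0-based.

u_1 = (1/2, -1/2, -3)

Step 1: u_0 = a_0 = (-1, -1, 0).
Step 2: u_1 = a_1 − (1/2)·u_0 = (1/2, -1/2, -3).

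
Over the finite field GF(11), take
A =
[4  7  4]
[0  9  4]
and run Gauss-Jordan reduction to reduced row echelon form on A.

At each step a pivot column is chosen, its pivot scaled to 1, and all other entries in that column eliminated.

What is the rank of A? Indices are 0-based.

pivot(0,0)=4: scale R0 → (1, 10, 1)
pivot(1,1)=9: scale R1 → (0, 1, 9)
  clear (0,1): R0 −= (10)R1 → (1, 0, 10)

rank = 2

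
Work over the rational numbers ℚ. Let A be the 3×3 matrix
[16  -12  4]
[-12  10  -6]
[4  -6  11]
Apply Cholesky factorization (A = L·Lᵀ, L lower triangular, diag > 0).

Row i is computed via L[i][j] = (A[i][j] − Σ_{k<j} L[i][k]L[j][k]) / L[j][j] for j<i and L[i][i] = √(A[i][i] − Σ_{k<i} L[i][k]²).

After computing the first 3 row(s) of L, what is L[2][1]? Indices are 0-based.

L[2][1] = -3

Step 1: L[0][0] = √(16) = 4.
  L[1][0] = (-12) / L[0][0] = -3.
Step 2: L[1][1] = √(1) = 1.
  L[2][0] = (4) / L[0][0] = 1.
  L[2][1] = (-3) / L[1][1] = -3.
Step 3: L[2][2] = √(1) = 1.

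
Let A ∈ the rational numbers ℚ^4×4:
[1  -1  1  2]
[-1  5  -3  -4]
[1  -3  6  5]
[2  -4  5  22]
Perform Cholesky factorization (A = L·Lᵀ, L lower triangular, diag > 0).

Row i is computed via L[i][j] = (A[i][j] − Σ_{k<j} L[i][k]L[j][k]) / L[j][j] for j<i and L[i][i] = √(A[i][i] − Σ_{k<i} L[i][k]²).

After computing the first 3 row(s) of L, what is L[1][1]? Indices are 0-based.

L[1][1] = 2

Step 1: L[0][0] = √(1) = 1.
  L[1][0] = (-1) / L[0][0] = -1.
Step 2: L[1][1] = √(4) = 2.
  L[2][0] = (1) / L[0][0] = 1.
  L[2][1] = (-2) / L[1][1] = -1.
Step 3: L[2][2] = √(4) = 2.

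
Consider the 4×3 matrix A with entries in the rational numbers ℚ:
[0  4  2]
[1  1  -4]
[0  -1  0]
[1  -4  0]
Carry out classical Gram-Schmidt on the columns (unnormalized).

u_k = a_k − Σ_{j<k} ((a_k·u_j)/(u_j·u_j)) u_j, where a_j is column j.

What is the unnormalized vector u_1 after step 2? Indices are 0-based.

Step 1: u_0 = a_0 = (0, 1, 0, 1).
Step 2: u_1 = a_1 − (-3/2)·u_0 = (4, 5/2, -1, -5/2).

u_1 = (4, 5/2, -1, -5/2)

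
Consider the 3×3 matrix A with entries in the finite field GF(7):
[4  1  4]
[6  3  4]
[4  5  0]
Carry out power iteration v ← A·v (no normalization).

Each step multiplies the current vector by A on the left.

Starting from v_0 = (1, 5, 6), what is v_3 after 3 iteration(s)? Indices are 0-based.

v_3 = (4, 4, 1)

v_0 = (1, 5, 6).
v_1 = A·v_0 = (5, 3, 1).
v_2 = A·v_1 = (6, 1, 0).
v_3 = A·v_2 = (4, 4, 1).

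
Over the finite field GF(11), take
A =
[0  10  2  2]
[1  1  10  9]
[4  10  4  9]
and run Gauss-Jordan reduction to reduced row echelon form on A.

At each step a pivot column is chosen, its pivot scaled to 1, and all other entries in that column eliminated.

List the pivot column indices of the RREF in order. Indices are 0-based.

[1] R0 <-> R1
[1] R0 /= 1  ⇒  (1, 1, 10, 9)
     R2 -= 4·R0  ⇒  (0, 6, 8, 6)
[2] R1 /= 10  ⇒  (0, 1, 9, 9)
     R0 -= 1·R1  ⇒  (1, 0, 1, 0)
     R2 -= 6·R1  ⇒  (0, 0, 9, 7)
[3] R2 /= 9  ⇒  (0, 0, 1, 2)
     R0 -= 1·R2  ⇒  (1, 0, 0, 9)
     R1 -= 9·R2  ⇒  (0, 1, 0, 2)

pivot columns: 0, 1, 2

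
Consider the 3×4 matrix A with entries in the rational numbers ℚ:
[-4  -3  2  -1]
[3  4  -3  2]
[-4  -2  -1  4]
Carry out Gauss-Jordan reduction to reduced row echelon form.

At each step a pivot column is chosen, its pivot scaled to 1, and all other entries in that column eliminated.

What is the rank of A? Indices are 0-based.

rank = 3

step 1: normalize row 0 (÷-4) = (1, 3/4, -1/2, 1/4)
  row 1: subtract 3×row0 = (0, 7/4, -3/2, 5/4)
  row 2: subtract -4×row0 = (0, 1, -3, 5)
step 2: normalize row 1 (÷7/4) = (0, 1, -6/7, 5/7)
  row 0: subtract 3/4×row1 = (1, 0, 1/7, -2/7)
  row 2: subtract 1×row1 = (0, 0, -15/7, 30/7)
step 3: normalize row 2 (÷-15/7) = (0, 0, 1, -2)
  row 0: subtract 1/7×row2 = (1, 0, 0, 0)
  row 1: subtract -6/7×row2 = (0, 1, 0, -1)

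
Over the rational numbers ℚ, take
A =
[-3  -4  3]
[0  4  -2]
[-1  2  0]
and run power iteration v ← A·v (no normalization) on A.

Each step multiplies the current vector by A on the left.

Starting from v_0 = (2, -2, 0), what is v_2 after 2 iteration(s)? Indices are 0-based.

v_2 = (8, -20, -18)

v_0 = (2, -2, 0).
v_1 = A·v_0 = (2, -8, -6).
v_2 = A·v_1 = (8, -20, -18).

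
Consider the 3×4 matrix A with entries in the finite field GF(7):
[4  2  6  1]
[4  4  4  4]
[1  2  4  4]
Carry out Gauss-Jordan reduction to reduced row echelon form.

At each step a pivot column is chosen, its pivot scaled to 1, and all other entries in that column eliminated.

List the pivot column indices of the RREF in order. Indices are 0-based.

step 1: normalize row 0 (÷4) = (1, 4, 5, 2)
  row 1: subtract 4×row0 = (0, 2, 5, 3)
  row 2: subtract 1×row0 = (0, 5, 6, 2)
step 2: normalize row 1 (÷2) = (0, 1, 6, 5)
  row 0: subtract 4×row1 = (1, 0, 2, 3)
  row 2: subtract 5×row1 = (0, 0, 4, 5)
step 3: normalize row 2 (÷4) = (0, 0, 1, 3)
  row 0: subtract 2×row2 = (1, 0, 0, 4)
  row 1: subtract 6×row2 = (0, 1, 0, 1)

pivot columns: 0, 1, 2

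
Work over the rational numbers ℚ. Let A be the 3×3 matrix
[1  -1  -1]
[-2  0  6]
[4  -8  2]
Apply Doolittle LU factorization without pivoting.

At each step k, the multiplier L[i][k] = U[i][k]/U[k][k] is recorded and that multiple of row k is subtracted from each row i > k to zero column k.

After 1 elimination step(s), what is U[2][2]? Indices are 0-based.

k=0: U[0][0]=1
  eliminate (1,0): mult=-2, new row 1: (0, -2, 4); set L[1][0]=-2
  eliminate (2,0): mult=4, new row 2: (0, -4, 6); set L[2][0]=4

U[2][2] = 6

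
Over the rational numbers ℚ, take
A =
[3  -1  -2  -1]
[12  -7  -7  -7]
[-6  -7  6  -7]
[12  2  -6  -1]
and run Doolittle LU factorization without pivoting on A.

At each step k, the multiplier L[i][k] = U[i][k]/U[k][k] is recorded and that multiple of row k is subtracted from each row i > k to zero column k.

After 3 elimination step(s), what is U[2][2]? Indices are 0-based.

k=0: U[0][0]=3
  eliminate (1,0): mult=4, new row 1: (0, -3, 1, -3); set L[1][0]=4
  eliminate (2,0): mult=-2, new row 2: (0, -9, 2, -9); set L[2][0]=-2
  eliminate (3,0): mult=4, new row 3: (0, 6, 2, 3); set L[3][0]=4
k=1: U[1][1]=-3
  eliminate (2,1): mult=3, new row 2: (0, 0, -1, 0); set L[2][1]=3
  eliminate (3,1): mult=-2, new row 3: (0, 0, 4, -3); set L[3][1]=-2
k=2: U[2][2]=-1
  eliminate (3,2): mult=-4, new row 3: (0, 0, 0, -3); set L[3][2]=-4

U[2][2] = -1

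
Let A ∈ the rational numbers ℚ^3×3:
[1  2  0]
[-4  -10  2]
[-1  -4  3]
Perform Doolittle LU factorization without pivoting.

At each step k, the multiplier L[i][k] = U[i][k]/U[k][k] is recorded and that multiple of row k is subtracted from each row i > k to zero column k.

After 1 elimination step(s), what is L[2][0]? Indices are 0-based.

[col 0] pivot 1
  R1 -= -4*R0 → (0, -2, 2)  (L[1][0] := -4)
  R2 -= -1*R0 → (0, -2, 3)  (L[2][0] := -1)

L[2][0] = -1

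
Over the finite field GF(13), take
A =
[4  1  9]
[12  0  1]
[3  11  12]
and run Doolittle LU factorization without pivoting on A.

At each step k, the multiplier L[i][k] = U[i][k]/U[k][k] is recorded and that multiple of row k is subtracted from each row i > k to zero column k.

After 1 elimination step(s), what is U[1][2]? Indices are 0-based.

[col 0] pivot 4
  R1 -= 3*R0 → (0, 10, 0)  (L[1][0] := 3)
  R2 -= 4*R0 → (0, 7, 2)  (L[2][0] := 4)

U[1][2] = 0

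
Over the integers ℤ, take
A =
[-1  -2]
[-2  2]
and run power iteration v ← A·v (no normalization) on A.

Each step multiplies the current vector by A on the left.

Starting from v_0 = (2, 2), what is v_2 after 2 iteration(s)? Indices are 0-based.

v_0 = (2, 2).
v_1 = A·v_0 = (-6, 0).
v_2 = A·v_1 = (6, 12).

v_2 = (6, 12)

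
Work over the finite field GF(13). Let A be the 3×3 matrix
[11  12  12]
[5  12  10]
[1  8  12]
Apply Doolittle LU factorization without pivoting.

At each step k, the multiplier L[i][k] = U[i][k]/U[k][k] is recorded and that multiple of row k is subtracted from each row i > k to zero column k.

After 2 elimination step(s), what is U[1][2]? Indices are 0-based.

[col 0] pivot 11
  R1 -= 4*R0 → (0, 3, 1)  (L[1][0] := 4)
  R2 -= 6*R0 → (0, 1, 5)  (L[2][0] := 6)
[col 1] pivot 3
  R2 -= 9*R1 → (0, 0, 9)  (L[2][1] := 9)

U[1][2] = 1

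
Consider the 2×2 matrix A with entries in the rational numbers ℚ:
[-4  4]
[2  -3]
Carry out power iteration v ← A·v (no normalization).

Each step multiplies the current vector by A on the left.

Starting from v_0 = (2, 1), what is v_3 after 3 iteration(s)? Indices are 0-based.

v_0 = (2, 1).
v_1 = A·v_0 = (-4, 1).
v_2 = A·v_1 = (20, -11).
v_3 = A·v_2 = (-124, 73).

v_3 = (-124, 73)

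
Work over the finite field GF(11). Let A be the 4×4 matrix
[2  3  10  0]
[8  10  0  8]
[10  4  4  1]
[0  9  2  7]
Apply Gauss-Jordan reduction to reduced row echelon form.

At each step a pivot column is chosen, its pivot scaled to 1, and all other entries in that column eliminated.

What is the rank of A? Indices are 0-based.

rank = 4

step 1: normalize row 0 (÷2) = (1, 7, 5, 0)
  row 1: subtract 8×row0 = (0, 9, 4, 8)
  row 2: subtract 10×row0 = (0, 0, 9, 1)
step 2: normalize row 1 (÷9) = (0, 1, 9, 7)
  row 0: subtract 7×row1 = (1, 0, 8, 6)
  row 3: subtract 9×row1 = (0, 0, 9, 10)
step 3: normalize row 2 (÷9) = (0, 0, 1, 5)
  row 0: subtract 8×row2 = (1, 0, 0, 10)
  row 1: subtract 9×row2 = (0, 1, 0, 6)
  row 3: subtract 9×row2 = (0, 0, 0, 9)
step 4: normalize row 3 (÷9) = (0, 0, 0, 1)
  row 0: subtract 10×row3 = (1, 0, 0, 0)
  row 1: subtract 6×row3 = (0, 1, 0, 0)
  row 2: subtract 5×row3 = (0, 0, 1, 0)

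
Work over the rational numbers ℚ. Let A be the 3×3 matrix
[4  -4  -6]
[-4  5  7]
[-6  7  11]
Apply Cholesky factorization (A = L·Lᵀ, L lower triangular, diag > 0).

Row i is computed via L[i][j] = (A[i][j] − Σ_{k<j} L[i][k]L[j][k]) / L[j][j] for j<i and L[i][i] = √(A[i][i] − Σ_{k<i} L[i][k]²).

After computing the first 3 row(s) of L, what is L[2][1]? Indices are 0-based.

Step 1: L[0][0] = √(4) = 2.
  L[1][0] = (-4) / L[0][0] = -2.
Step 2: L[1][1] = √(1) = 1.
  L[2][0] = (-6) / L[0][0] = -3.
  L[2][1] = (1) / L[1][1] = 1.
Step 3: L[2][2] = √(1) = 1.

L[2][1] = 1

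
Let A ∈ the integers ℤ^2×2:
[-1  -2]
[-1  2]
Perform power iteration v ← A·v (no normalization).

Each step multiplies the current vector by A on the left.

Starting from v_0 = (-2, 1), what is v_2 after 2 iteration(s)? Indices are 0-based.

v_0 = (-2, 1).
v_1 = A·v_0 = (0, 4).
v_2 = A·v_1 = (-8, 8).

v_2 = (-8, 8)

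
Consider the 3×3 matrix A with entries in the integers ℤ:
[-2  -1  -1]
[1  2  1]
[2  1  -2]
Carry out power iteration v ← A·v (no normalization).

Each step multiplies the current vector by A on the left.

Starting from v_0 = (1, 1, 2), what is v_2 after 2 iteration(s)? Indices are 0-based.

v_2 = (6, 4, -3)

v_0 = (1, 1, 2).
v_1 = A·v_0 = (-5, 5, -1).
v_2 = A·v_1 = (6, 4, -3).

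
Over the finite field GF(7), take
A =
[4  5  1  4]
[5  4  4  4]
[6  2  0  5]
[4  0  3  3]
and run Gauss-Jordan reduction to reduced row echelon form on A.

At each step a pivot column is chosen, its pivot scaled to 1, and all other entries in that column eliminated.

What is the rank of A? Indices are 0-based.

step 1: normalize row 0 (÷4) = (1, 3, 2, 1)
  row 1: subtract 5×row0 = (0, 3, 1, 6)
  row 2: subtract 6×row0 = (0, 5, 2, 6)
  row 3: subtract 4×row0 = (0, 2, 2, 6)
step 2: normalize row 1 (÷3) = (0, 1, 5, 2)
  row 0: subtract 3×row1 = (1, 0, 1, 2)
  row 2: subtract 5×row1 = (0, 0, 5, 3)
  row 3: subtract 2×row1 = (0, 0, 6, 2)
step 3: normalize row 2 (÷5) = (0, 0, 1, 2)
  row 0: subtract 1×row2 = (1, 0, 0, 0)
  row 1: subtract 5×row2 = (0, 1, 0, 6)
  row 3: subtract 6×row2 = (0, 0, 0, 4)
step 4: normalize row 3 (÷4) = (0, 0, 0, 1)
  row 1: subtract 6×row3 = (0, 1, 0, 0)
  row 2: subtract 2×row3 = (0, 0, 1, 0)

rank = 4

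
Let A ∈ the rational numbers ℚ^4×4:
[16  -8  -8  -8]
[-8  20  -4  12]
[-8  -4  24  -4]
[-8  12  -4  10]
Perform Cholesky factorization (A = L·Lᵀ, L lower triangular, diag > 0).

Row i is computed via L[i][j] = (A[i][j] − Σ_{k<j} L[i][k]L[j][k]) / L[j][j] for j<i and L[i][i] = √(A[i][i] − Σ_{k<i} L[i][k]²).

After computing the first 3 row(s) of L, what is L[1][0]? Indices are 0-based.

L[1][0] = -2

Step 1: L[0][0] = √(16) = 4.
  L[1][0] = (-8) / L[0][0] = -2.
Step 2: L[1][1] = √(16) = 4.
  L[2][0] = (-8) / L[0][0] = -2.
  L[2][1] = (-8) / L[1][1] = -2.
Step 3: L[2][2] = √(16) = 4.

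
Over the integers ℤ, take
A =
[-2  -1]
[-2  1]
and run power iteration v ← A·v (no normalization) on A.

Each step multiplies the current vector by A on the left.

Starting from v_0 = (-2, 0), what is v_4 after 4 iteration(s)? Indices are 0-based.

v_4 = (-76, -36)

v_0 = (-2, 0).
v_1 = A·v_0 = (4, 4).
v_2 = A·v_1 = (-12, -4).
v_3 = A·v_2 = (28, 20).
v_4 = A·v_3 = (-76, -36).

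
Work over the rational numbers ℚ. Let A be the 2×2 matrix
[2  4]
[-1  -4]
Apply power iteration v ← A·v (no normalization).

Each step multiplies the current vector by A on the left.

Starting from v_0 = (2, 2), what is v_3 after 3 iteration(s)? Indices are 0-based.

v_0 = (2, 2).
v_1 = A·v_0 = (12, -10).
v_2 = A·v_1 = (-16, 28).
v_3 = A·v_2 = (80, -96).

v_3 = (80, -96)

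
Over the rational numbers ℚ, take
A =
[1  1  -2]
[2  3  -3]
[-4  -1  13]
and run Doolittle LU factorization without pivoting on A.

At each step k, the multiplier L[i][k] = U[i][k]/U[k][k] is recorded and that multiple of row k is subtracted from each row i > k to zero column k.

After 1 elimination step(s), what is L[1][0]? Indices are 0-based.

Step 1: pivot at (0,0) is 1.
  row1 ← row1 − (2)·row0  ⇒  L[1][0]=2, U row1=(0, 1, 1)
  row2 ← row2 − (-4)·row0  ⇒  L[2][0]=-4, U row2=(0, 3, 5)

L[1][0] = 2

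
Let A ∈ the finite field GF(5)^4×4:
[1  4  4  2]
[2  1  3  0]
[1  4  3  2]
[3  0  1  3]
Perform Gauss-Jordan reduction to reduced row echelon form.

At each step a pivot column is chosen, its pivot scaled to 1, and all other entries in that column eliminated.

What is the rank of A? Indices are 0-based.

rank = 4

[1] R0 /= 1  ⇒  (1, 4, 4, 2)
     R1 -= 2·R0  ⇒  (0, 3, 0, 1)
     R2 -= 1·R0  ⇒  (0, 0, 4, 0)
     R3 -= 3·R0  ⇒  (0, 3, 4, 2)
[2] R1 /= 3  ⇒  (0, 1, 0, 2)
     R0 -= 4·R1  ⇒  (1, 0, 4, 4)
     R3 -= 3·R1  ⇒  (0, 0, 4, 1)
[3] R2 /= 4  ⇒  (0, 0, 1, 0)
     R0 -= 4·R2  ⇒  (1, 0, 0, 4)
     R3 -= 4·R2  ⇒  (0, 0, 0, 1)
[4] R3 /= 1  ⇒  (0, 0, 0, 1)
     R0 -= 4·R3  ⇒  (1, 0, 0, 0)
     R1 -= 2·R3  ⇒  (0, 1, 0, 0)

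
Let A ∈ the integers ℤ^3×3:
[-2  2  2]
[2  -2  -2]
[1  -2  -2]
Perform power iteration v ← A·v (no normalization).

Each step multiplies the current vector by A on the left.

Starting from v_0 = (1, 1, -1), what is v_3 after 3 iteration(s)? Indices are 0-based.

v_0 = (1, 1, -1).
v_1 = A·v_0 = (-2, 2, 1).
v_2 = A·v_1 = (10, -10, -8).
v_3 = A·v_2 = (-56, 56, 46).

v_3 = (-56, 56, 46)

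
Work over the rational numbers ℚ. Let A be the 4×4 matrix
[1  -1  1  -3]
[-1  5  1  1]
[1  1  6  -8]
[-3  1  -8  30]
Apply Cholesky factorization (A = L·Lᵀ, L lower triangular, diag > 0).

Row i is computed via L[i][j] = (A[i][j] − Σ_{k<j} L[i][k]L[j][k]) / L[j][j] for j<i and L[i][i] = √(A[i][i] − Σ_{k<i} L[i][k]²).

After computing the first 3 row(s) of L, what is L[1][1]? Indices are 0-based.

L[1][1] = 2

Step 1: L[0][0] = √(1) = 1.
  L[1][0] = (-1) / L[0][0] = -1.
Step 2: L[1][1] = √(4) = 2.
  L[2][0] = (1) / L[0][0] = 1.
  L[2][1] = (2) / L[1][1] = 1.
Step 3: L[2][2] = √(4) = 2.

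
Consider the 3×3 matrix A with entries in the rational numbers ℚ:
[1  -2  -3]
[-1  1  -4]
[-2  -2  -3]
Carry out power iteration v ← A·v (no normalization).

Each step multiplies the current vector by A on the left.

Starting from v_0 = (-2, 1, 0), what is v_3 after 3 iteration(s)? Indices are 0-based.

v_0 = (-2, 1, 0).
v_1 = A·v_0 = (-4, 3, 2).
v_2 = A·v_1 = (-16, -1, -4).
v_3 = A·v_2 = (-2, 31, 46).

v_3 = (-2, 31, 46)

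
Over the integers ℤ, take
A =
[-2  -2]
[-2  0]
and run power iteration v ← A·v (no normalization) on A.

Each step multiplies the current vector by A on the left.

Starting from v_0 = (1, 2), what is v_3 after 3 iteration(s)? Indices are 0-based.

v_3 = (-56, -32)

v_0 = (1, 2).
v_1 = A·v_0 = (-6, -2).
v_2 = A·v_1 = (16, 12).
v_3 = A·v_2 = (-56, -32).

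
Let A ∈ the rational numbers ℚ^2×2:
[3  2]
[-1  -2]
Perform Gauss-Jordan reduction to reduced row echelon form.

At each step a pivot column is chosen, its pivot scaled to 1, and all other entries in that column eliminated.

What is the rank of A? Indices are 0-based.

pivot(0,0)=3: scale R0 → (1, 2/3)
  clear (1,0): R1 −= (-1)R0 → (0, -4/3)
pivot(1,1)=-4/3: scale R1 → (0, 1)
  clear (0,1): R0 −= (2/3)R1 → (1, 0)

rank = 2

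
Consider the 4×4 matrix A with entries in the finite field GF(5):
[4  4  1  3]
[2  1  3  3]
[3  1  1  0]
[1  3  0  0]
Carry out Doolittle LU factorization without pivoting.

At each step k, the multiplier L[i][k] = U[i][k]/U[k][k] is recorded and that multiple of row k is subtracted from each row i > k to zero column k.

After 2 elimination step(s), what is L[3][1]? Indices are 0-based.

[col 0] pivot 4
  R1 -= 3*R0 → (0, 4, 0, 4)  (L[1][0] := 3)
  R2 -= 2*R0 → (0, 3, 4, 4)  (L[2][0] := 2)
  R3 -= 4*R0 → (0, 2, 1, 3)  (L[3][0] := 4)
[col 1] pivot 4
  R2 -= 2*R1 → (0, 0, 4, 1)  (L[2][1] := 2)
  R3 -= 3*R1 → (0, 0, 1, 1)  (L[3][1] := 3)

L[3][1] = 3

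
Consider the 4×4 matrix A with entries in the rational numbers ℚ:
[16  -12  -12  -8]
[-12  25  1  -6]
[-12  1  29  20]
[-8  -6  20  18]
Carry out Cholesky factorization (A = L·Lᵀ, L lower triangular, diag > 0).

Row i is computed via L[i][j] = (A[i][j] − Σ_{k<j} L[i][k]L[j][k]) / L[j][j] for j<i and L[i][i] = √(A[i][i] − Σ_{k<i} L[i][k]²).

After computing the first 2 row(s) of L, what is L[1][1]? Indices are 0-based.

L[1][1] = 4

Step 1: L[0][0] = √(16) = 4.
  L[1][0] = (-12) / L[0][0] = -3.
Step 2: L[1][1] = √(16) = 4.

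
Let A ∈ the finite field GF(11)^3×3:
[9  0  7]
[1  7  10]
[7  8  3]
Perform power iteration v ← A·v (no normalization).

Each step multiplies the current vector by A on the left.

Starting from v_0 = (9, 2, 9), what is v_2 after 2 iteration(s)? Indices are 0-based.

v_0 = (9, 2, 9).
v_1 = A·v_0 = (1, 3, 7).
v_2 = A·v_1 = (3, 4, 8).

v_2 = (3, 4, 8)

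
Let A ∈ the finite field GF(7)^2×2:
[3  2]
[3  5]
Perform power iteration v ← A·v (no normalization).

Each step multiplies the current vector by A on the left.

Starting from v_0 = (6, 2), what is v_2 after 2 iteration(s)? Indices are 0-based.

v_0 = (6, 2).
v_1 = A·v_0 = (1, 0).
v_2 = A·v_1 = (3, 3).

v_2 = (3, 3)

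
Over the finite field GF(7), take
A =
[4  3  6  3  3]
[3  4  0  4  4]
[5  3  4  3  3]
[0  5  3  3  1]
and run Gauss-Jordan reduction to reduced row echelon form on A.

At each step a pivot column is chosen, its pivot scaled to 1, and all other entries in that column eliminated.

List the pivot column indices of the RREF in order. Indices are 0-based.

pivot columns: 0, 1, 2, 3

pivot(0,0)=4: scale R0 → (1, 6, 5, 6, 6)
  clear (1,0): R1 −= (3)R0 → (0, 0, 6, 0, 0)
  clear (2,0): R2 −= (5)R0 → (0, 1, 0, 1, 1)
pivot(1,1): swap R1↔R2
pivot(1,1)=1: scale R1 → (0, 1, 0, 1, 1)
  clear (0,1): R0 −= (6)R1 → (1, 0, 5, 0, 0)
  clear (3,1): R3 −= (5)R1 → (0, 0, 3, 5, 3)
pivot(2,2)=6: scale R2 → (0, 0, 1, 0, 0)
  clear (0,2): R0 −= (5)R2 → (1, 0, 0, 0, 0)
  clear (3,2): R3 −= (3)R2 → (0, 0, 0, 5, 3)
pivot(3,3)=5: scale R3 → (0, 0, 0, 1, 2)
  clear (1,3): R1 −= (1)R3 → (0, 1, 0, 0, 6)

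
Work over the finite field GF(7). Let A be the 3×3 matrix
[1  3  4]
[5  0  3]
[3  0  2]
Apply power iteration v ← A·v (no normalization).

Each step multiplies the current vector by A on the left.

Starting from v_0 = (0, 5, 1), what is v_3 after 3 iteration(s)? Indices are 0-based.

v_0 = (0, 5, 1).
v_1 = A·v_0 = (5, 3, 2).
v_2 = A·v_1 = (1, 3, 5).
v_3 = A·v_2 = (2, 6, 6).

v_3 = (2, 6, 6)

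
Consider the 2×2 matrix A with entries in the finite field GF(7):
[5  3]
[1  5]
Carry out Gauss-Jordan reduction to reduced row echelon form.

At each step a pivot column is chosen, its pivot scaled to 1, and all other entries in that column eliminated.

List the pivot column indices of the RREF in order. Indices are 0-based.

step 1: normalize row 0 (÷5) = (1, 2)
  row 1: subtract 1×row0 = (0, 3)
step 2: normalize row 1 (÷3) = (0, 1)
  row 0: subtract 2×row1 = (1, 0)

pivot columns: 0, 1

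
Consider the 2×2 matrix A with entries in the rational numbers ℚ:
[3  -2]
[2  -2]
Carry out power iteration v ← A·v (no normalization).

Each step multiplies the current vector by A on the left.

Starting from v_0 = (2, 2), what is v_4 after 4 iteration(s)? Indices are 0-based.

v_4 = (22, 12)

v_0 = (2, 2).
v_1 = A·v_0 = (2, 0).
v_2 = A·v_1 = (6, 4).
v_3 = A·v_2 = (10, 4).
v_4 = A·v_3 = (22, 12).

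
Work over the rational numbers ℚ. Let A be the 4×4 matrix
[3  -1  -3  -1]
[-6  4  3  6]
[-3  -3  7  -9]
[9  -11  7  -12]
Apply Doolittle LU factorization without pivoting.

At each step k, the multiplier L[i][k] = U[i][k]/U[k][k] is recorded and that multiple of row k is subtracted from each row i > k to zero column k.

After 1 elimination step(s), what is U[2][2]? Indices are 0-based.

k=0: U[0][0]=3
  eliminate (1,0): mult=-2, new row 1: (0, 2, -3, 4); set L[1][0]=-2
  eliminate (2,0): mult=-1, new row 2: (0, -4, 4, -10); set L[2][0]=-1
  eliminate (3,0): mult=3, new row 3: (0, -8, 16, -9); set L[3][0]=3

U[2][2] = 4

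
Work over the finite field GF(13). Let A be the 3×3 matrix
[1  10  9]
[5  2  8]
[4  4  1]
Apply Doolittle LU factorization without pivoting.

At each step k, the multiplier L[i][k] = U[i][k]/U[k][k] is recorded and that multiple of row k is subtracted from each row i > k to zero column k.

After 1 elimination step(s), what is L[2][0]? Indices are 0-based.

L[2][0] = 4

[col 0] pivot 1
  R1 -= 5*R0 → (0, 4, 2)  (L[1][0] := 5)
  R2 -= 4*R0 → (0, 3, 4)  (L[2][0] := 4)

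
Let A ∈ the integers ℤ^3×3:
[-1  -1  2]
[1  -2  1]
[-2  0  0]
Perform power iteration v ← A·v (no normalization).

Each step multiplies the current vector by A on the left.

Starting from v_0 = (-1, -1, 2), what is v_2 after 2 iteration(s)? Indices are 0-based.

v_0 = (-1, -1, 2).
v_1 = A·v_0 = (6, 3, 2).
v_2 = A·v_1 = (-5, 2, -12).

v_2 = (-5, 2, -12)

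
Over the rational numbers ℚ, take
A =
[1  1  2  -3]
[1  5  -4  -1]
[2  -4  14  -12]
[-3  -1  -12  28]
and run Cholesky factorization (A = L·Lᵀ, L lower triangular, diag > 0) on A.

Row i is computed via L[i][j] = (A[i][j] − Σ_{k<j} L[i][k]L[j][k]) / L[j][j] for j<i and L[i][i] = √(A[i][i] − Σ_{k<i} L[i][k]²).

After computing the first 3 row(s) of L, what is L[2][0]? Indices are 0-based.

L[2][0] = 2

Step 1: L[0][0] = √(1) = 1.
  L[1][0] = (1) / L[0][0] = 1.
Step 2: L[1][1] = √(4) = 2.
  L[2][0] = (2) / L[0][0] = 2.
  L[2][1] = (-6) / L[1][1] = -3.
Step 3: L[2][2] = √(1) = 1.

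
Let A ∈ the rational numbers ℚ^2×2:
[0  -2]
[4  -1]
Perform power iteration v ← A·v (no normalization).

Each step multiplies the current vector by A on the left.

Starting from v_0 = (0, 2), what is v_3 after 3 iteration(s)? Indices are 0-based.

v_3 = (28, 30)

v_0 = (0, 2).
v_1 = A·v_0 = (-4, -2).
v_2 = A·v_1 = (4, -14).
v_3 = A·v_2 = (28, 30).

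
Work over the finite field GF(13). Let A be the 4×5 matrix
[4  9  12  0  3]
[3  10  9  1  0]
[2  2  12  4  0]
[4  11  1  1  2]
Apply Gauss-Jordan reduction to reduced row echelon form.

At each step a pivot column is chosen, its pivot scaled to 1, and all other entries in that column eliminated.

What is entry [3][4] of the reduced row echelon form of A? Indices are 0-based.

pivot(0,0)=4: scale R0 → (1, 12, 3, 0, 4)
  clear (1,0): R1 −= (3)R0 → (0, 0, 0, 1, 1)
  clear (2,0): R2 −= (2)R0 → (0, 4, 6, 4, 5)
  clear (3,0): R3 −= (4)R0 → (0, 2, 2, 1, 12)
pivot(1,1): swap R1↔R2
pivot(1,1)=4: scale R1 → (0, 1, 8, 1, 11)
  clear (0,1): R0 −= (12)R1 → (1, 0, 11, 1, 2)
  clear (3,1): R3 −= (2)R1 → (0, 0, 12, 12, 3)
pivot(2,2): swap R2↔R3
pivot(2,2)=12: scale R2 → (0, 0, 1, 1, 10)
  clear (0,2): R0 −= (11)R2 → (1, 0, 0, 3, 9)
  clear (1,2): R1 −= (8)R2 → (0, 1, 0, 6, 9)
pivot(3,3)=1: scale R3 → (0, 0, 0, 1, 1)
  clear (0,3): R0 −= (3)R3 → (1, 0, 0, 0, 6)
  clear (1,3): R1 −= (6)R3 → (0, 1, 0, 0, 3)
  clear (2,3): R2 −= (1)R3 → (0, 0, 1, 0, 9)

M[3][4] = 1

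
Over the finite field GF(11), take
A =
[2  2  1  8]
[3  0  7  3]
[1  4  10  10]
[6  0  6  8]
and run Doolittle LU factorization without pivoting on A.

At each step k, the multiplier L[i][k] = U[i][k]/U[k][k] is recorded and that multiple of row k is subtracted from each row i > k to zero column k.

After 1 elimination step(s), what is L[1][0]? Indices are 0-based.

k=0: U[0][0]=2
  eliminate (1,0): mult=7, new row 1: (0, 8, 0, 2); set L[1][0]=7
  eliminate (2,0): mult=6, new row 2: (0, 3, 4, 6); set L[2][0]=6
  eliminate (3,0): mult=3, new row 3: (0, 5, 3, 6); set L[3][0]=3

L[1][0] = 7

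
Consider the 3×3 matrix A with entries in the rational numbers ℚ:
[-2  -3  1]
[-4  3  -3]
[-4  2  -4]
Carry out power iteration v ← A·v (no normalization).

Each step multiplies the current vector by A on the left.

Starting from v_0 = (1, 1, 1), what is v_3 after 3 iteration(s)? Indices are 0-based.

v_0 = (1, 1, 1).
v_1 = A·v_0 = (-4, -4, -6).
v_2 = A·v_1 = (14, 22, 32).
v_3 = A·v_2 = (-62, -86, -140).

v_3 = (-62, -86, -140)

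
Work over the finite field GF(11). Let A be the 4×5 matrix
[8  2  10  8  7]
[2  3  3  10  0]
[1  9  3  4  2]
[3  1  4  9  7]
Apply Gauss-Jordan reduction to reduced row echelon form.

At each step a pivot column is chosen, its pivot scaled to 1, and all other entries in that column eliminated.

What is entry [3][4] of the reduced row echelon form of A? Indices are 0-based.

M[3][4] = 4

step 1: normalize row 0 (÷8) = (1, 3, 4, 1, 5)
  row 1: subtract 2×row0 = (0, 8, 6, 8, 1)
  row 2: subtract 1×row0 = (0, 6, 10, 3, 8)
  row 3: subtract 3×row0 = (0, 3, 3, 6, 3)
step 2: normalize row 1 (÷8) = (0, 1, 9, 1, 7)
  row 0: subtract 3×row1 = (1, 0, 10, 9, 6)
  row 2: subtract 6×row1 = (0, 0, 0, 8, 10)
  row 3: subtract 3×row1 = (0, 0, 9, 3, 4)
step 3: exchange rows 2,3
step 3: normalize row 2 (÷9) = (0, 0, 1, 4, 9)
  row 0: subtract 10×row2 = (1, 0, 0, 2, 4)
  row 1: subtract 9×row2 = (0, 1, 0, 9, 3)
step 4: normalize row 3 (÷8) = (0, 0, 0, 1, 4)
  row 0: subtract 2×row3 = (1, 0, 0, 0, 7)
  row 1: subtract 9×row3 = (0, 1, 0, 0, 0)
  row 2: subtract 4×row3 = (0, 0, 1, 0, 4)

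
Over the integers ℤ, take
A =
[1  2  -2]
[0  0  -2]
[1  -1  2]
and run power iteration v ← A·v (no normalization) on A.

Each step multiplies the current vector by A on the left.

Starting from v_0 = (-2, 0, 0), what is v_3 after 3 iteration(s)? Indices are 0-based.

v_3 = (22, 12, -14)

v_0 = (-2, 0, 0).
v_1 = A·v_0 = (-2, 0, -2).
v_2 = A·v_1 = (2, 4, -6).
v_3 = A·v_2 = (22, 12, -14).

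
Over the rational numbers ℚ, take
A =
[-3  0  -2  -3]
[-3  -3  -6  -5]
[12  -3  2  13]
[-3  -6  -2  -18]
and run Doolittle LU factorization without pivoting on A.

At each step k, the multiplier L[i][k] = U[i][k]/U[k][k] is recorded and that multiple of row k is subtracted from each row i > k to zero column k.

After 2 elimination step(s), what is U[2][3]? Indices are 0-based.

[col 0] pivot -3
  R1 -= 1*R0 → (0, -3, -4, -2)  (L[1][0] := 1)
  R2 -= -4*R0 → (0, -3, -6, 1)  (L[2][0] := -4)
  R3 -= 1*R0 → (0, -6, 0, -15)  (L[3][0] := 1)
[col 1] pivot -3
  R2 -= 1*R1 → (0, 0, -2, 3)  (L[2][1] := 1)
  R3 -= 2*R1 → (0, 0, 8, -11)  (L[3][1] := 2)

U[2][3] = 3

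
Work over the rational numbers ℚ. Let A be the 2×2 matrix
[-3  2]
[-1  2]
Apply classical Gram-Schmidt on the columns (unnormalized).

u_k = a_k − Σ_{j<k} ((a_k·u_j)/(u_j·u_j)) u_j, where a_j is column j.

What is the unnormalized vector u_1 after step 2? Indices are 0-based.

Step 1: u_0 = a_0 = (-3, -1).
Step 2: u_1 = a_1 − (-4/5)·u_0 = (-2/5, 6/5).

u_1 = (-2/5, 6/5)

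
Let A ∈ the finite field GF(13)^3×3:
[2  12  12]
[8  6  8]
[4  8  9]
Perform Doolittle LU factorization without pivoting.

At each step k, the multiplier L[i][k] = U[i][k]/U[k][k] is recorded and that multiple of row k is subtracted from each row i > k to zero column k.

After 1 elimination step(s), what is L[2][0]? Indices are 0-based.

[col 0] pivot 2
  R1 -= 4*R0 → (0, 10, 12)  (L[1][0] := 4)
  R2 -= 2*R0 → (0, 10, 11)  (L[2][0] := 2)

L[2][0] = 2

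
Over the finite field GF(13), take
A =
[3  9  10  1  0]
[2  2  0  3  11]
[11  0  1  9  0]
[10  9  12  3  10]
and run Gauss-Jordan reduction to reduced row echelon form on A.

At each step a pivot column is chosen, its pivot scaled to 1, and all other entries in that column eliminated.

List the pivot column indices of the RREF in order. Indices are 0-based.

pivot columns: 0, 1, 2, 4

step 1: normalize row 0 (÷3) = (1, 3, 12, 9, 0)
  row 1: subtract 2×row0 = (0, 9, 2, 11, 11)
  row 2: subtract 11×row0 = (0, 6, 12, 1, 0)
  row 3: subtract 10×row0 = (0, 5, 9, 4, 10)
step 2: normalize row 1 (÷9) = (0, 1, 6, 7, 7)
  row 0: subtract 3×row1 = (1, 0, 7, 1, 5)
  row 2: subtract 6×row1 = (0, 0, 2, 11, 10)
  row 3: subtract 5×row1 = (0, 0, 5, 8, 1)
step 3: normalize row 2 (÷2) = (0, 0, 1, 12, 5)
  row 0: subtract 7×row2 = (1, 0, 0, 8, 9)
  row 1: subtract 6×row2 = (0, 1, 0, 0, 3)
  row 3: subtract 5×row2 = (0, 0, 0, 0, 2)
skip col 3 (zero from row 3)
step 4: normalize row 3 (÷2) = (0, 0, 0, 0, 1)
  row 0: subtract 9×row3 = (1, 0, 0, 8, 0)
  row 1: subtract 3×row3 = (0, 1, 0, 0, 0)
  row 2: subtract 5×row3 = (0, 0, 1, 12, 0)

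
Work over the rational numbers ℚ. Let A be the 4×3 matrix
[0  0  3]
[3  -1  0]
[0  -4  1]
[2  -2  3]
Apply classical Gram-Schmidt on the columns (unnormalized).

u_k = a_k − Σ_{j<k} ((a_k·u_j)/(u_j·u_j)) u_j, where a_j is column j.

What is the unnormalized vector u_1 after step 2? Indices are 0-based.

Step 1: u_0 = a_0 = (0, 3, 0, 2).
Step 2: u_1 = a_1 − (-7/13)·u_0 = (0, 8/13, -4, -12/13).

u_1 = (0, 8/13, -4, -12/13)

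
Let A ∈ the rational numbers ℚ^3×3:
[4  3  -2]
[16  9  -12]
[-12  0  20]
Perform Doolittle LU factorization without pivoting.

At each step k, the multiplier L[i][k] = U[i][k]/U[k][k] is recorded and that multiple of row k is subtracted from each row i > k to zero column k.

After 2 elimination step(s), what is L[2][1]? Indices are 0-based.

Step 1: pivot at (0,0) is 4.
  row1 ← row1 − (4)·row0  ⇒  L[1][0]=4, U row1=(0, -3, -4)
  row2 ← row2 − (-3)·row0  ⇒  L[2][0]=-3, U row2=(0, 9, 14)
Step 2: pivot at (1,1) is -3.
  row2 ← row2 − (-3)·row1  ⇒  L[2][1]=-3, U row2=(0, 0, 2)

L[2][1] = -3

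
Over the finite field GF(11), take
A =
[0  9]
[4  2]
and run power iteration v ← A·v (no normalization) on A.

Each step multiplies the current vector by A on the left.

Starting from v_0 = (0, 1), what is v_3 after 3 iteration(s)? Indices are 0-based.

v_3 = (8, 9)

v_0 = (0, 1).
v_1 = A·v_0 = (9, 2).
v_2 = A·v_1 = (7, 7).
v_3 = A·v_2 = (8, 9).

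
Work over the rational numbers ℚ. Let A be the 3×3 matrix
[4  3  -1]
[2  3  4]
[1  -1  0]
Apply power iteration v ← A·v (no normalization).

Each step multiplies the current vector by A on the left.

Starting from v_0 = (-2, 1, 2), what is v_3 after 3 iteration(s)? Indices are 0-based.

v_0 = (-2, 1, 2).
v_1 = A·v_0 = (-7, 7, -3).
v_2 = A·v_1 = (-4, -5, -14).
v_3 = A·v_2 = (-17, -79, 1).

v_3 = (-17, -79, 1)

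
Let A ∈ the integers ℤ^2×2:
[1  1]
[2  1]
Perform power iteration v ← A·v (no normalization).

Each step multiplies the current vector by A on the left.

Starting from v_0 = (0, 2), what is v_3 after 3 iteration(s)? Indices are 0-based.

v_0 = (0, 2).
v_1 = A·v_0 = (2, 2).
v_2 = A·v_1 = (4, 6).
v_3 = A·v_2 = (10, 14).

v_3 = (10, 14)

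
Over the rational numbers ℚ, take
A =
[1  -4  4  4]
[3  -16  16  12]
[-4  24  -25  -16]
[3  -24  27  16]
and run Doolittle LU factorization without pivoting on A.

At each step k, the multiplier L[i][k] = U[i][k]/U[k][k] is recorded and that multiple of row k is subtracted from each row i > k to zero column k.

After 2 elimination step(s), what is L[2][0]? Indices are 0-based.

L[2][0] = -4

k=0: U[0][0]=1
  eliminate (1,0): mult=3, new row 1: (0, -4, 4, 0); set L[1][0]=3
  eliminate (2,0): mult=-4, new row 2: (0, 8, -9, 0); set L[2][0]=-4
  eliminate (3,0): mult=3, new row 3: (0, -12, 15, 4); set L[3][0]=3
k=1: U[1][1]=-4
  eliminate (2,1): mult=-2, new row 2: (0, 0, -1, 0); set L[2][1]=-2
  eliminate (3,1): mult=3, new row 3: (0, 0, 3, 4); set L[3][1]=3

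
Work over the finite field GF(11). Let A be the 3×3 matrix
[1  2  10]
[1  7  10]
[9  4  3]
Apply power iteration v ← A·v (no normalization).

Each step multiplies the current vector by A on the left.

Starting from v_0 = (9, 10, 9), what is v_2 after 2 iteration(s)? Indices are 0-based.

v_0 = (9, 10, 9).
v_1 = A·v_0 = (9, 4, 5).
v_2 = A·v_1 = (1, 10, 2).

v_2 = (1, 10, 2)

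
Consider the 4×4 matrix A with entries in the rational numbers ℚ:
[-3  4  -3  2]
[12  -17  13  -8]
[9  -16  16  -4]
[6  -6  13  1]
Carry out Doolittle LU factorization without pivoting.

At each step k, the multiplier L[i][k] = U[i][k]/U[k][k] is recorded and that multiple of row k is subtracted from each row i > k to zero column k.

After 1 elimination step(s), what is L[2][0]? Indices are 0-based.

L[2][0] = -3

Step 1: pivot at (0,0) is -3.
  row1 ← row1 − (-4)·row0  ⇒  L[1][0]=-4, U row1=(0, -1, 1, 0)
  row2 ← row2 − (-3)·row0  ⇒  L[2][0]=-3, U row2=(0, -4, 7, 2)
  row3 ← row3 − (-2)·row0  ⇒  L[3][0]=-2, U row3=(0, 2, 7, 5)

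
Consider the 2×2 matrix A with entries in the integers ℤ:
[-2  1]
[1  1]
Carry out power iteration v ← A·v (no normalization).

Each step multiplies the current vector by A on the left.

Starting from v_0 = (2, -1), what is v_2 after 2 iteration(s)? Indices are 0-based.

v_2 = (11, -4)

v_0 = (2, -1).
v_1 = A·v_0 = (-5, 1).
v_2 = A·v_1 = (11, -4).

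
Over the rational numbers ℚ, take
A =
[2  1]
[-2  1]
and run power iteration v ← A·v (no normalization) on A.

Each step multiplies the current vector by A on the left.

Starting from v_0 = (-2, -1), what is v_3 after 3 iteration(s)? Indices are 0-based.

v_3 = (-1, 27)

v_0 = (-2, -1).
v_1 = A·v_0 = (-5, 3).
v_2 = A·v_1 = (-7, 13).
v_3 = A·v_2 = (-1, 27).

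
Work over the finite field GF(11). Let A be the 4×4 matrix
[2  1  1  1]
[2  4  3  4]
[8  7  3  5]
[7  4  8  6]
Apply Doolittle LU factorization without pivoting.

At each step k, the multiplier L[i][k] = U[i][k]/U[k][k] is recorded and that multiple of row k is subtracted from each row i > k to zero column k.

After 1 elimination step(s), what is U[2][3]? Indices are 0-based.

Step 1: pivot at (0,0) is 2.
  row1 ← row1 − (1)·row0  ⇒  L[1][0]=1, U row1=(0, 3, 2, 3)
  row2 ← row2 − (4)·row0  ⇒  L[2][0]=4, U row2=(0, 3, 10, 1)
  row3 ← row3 − (9)·row0  ⇒  L[3][0]=9, U row3=(0, 6, 10, 8)

U[2][3] = 1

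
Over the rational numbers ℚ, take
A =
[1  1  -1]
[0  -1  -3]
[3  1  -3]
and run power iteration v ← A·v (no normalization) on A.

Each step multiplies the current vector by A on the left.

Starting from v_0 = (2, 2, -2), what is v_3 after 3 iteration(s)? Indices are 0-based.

v_3 = (-30, 106, 2)

v_0 = (2, 2, -2).
v_1 = A·v_0 = (6, 4, 14).
v_2 = A·v_1 = (-4, -46, -20).
v_3 = A·v_2 = (-30, 106, 2).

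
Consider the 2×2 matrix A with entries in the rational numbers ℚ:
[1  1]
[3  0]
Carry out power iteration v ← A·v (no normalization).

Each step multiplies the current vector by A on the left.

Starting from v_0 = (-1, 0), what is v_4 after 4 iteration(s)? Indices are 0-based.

v_4 = (-19, -21)

v_0 = (-1, 0).
v_1 = A·v_0 = (-1, -3).
v_2 = A·v_1 = (-4, -3).
v_3 = A·v_2 = (-7, -12).
v_4 = A·v_3 = (-19, -21).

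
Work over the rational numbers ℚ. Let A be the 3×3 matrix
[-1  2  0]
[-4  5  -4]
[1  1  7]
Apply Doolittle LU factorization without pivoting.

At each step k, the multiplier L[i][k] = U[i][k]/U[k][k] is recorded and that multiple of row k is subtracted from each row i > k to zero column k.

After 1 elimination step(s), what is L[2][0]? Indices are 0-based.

L[2][0] = -1

k=0: U[0][0]=-1
  eliminate (1,0): mult=4, new row 1: (0, -3, -4); set L[1][0]=4
  eliminate (2,0): mult=-1, new row 2: (0, 3, 7); set L[2][0]=-1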